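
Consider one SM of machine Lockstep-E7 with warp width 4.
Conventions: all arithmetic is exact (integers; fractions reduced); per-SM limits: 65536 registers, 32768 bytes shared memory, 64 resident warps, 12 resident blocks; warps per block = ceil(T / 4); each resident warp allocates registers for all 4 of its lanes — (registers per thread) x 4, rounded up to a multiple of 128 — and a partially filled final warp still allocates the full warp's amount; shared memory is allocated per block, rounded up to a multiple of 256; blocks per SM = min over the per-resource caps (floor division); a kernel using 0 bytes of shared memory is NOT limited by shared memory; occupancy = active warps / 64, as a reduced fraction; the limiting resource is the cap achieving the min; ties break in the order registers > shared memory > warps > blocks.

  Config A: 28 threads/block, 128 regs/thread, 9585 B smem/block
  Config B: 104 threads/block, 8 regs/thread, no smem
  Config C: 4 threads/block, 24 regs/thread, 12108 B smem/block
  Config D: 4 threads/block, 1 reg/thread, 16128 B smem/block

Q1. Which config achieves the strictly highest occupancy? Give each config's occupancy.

occupancies: A 21/64, B 13/16, C 1/32, D 1/32

Answer: B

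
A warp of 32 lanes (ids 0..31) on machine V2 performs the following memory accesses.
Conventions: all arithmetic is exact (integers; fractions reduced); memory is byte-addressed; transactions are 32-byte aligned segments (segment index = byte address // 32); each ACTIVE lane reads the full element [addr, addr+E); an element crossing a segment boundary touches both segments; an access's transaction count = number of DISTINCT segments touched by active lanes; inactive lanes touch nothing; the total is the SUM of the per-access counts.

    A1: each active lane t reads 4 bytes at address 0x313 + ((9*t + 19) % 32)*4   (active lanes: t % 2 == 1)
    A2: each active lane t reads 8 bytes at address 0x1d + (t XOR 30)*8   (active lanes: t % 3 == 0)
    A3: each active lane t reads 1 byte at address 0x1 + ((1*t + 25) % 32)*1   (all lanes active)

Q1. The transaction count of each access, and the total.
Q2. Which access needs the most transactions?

A1: 5 transactions
A2: 9 transactions
A3: 2 transactions

Answer: 5,9,2; total 16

Answer: A2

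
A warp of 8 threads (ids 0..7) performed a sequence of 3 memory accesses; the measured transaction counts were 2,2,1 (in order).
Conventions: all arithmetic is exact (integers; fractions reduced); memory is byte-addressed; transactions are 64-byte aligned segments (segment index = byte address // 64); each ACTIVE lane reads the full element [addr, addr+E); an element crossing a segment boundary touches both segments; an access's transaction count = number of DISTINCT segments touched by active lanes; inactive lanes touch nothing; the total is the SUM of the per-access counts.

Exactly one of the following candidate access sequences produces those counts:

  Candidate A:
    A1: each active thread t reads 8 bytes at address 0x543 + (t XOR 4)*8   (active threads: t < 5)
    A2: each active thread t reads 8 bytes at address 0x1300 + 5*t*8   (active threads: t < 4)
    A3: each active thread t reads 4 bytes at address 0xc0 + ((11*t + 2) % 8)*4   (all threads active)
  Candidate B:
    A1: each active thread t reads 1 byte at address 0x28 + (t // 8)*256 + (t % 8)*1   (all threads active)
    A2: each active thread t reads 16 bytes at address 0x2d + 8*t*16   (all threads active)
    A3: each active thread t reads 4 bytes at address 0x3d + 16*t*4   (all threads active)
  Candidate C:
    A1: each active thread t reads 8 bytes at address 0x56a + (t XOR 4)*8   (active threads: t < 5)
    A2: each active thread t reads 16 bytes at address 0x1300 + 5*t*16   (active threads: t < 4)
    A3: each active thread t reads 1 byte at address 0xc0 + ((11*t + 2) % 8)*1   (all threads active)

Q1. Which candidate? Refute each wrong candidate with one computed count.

B: A1 gives 1 transaction, not 2
C: A2 gives 4 transactions, not 2
A: all counts match (2,2,1)

Answer: A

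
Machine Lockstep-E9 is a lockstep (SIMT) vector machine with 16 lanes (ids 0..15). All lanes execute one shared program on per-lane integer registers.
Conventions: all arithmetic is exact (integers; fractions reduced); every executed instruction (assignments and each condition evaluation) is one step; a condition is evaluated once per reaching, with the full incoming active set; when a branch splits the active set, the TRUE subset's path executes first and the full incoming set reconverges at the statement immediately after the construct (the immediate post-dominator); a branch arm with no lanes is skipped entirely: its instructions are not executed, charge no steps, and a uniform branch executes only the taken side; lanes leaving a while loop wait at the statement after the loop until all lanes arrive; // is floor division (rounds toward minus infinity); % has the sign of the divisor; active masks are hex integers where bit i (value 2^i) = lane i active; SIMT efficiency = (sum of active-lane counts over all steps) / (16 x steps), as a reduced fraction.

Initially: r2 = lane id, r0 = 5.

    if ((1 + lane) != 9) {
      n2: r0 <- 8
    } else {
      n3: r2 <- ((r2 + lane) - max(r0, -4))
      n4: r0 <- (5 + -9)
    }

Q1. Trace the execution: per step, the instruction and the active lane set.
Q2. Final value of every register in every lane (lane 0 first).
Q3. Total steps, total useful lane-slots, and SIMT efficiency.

step 0: eval ((1 + lane) != 9)       0xffff
step 1: r0 <- 8                      0xfeff
step 2: r2 <- ((r2 + lane) - max(r0, -4)) 0x0100
step 3: r0 <- (5 + -9)               0x0100

Answer: 4 steps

r2: 0,1,2,3,4,5,6,7,11,9,10,11,12,13,14,15
r0: 8,8,8,8,8,8,8,8,-4,8,8,8,8,8,8,8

steps = 4; useful = 33; efficiency = 33/64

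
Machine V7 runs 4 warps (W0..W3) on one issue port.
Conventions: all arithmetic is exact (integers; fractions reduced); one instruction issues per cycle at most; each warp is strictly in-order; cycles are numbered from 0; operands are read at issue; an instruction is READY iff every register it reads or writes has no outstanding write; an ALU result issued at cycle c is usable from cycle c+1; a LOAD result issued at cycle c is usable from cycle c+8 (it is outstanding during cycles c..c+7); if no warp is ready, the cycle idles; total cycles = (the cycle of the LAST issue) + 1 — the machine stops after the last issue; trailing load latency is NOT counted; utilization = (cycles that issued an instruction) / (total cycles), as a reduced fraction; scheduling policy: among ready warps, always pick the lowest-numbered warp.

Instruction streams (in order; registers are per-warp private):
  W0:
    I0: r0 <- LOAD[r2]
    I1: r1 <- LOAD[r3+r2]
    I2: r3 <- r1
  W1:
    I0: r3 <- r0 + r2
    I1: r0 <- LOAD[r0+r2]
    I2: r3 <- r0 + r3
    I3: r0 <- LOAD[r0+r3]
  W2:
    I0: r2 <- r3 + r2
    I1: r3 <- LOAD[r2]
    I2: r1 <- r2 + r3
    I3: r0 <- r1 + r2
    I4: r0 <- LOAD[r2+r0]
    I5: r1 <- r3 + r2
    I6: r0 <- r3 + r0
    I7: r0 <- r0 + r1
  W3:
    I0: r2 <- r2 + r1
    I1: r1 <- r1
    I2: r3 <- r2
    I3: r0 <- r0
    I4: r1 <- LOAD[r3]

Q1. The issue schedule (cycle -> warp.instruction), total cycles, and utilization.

cycle 0: W0.I0
cycle 1: W0.I1
cycle 2: W1.I0
cycle 3: W1.I1
cycle 4: W2.I0
cycle 5: W2.I1
cycle 6: W3.I0
cycle 7: W3.I1
cycle 8: W3.I2
cycle 9: W0.I2
cycle 10: W3.I3
cycle 11: W1.I2
cycle 12: W1.I3
cycle 13: W2.I2
cycle 14: W2.I3
cycle 15: W2.I4
cycle 16: W2.I5
cycle 17: W3.I4
cycle 18: idle
cycle 19: idle
cycle 20: idle
cycle 21: idle
cycle 22: idle
cycle 23: W2.I6
cycle 24: W2.I7

Answer: 25 cycles, utilization 4/5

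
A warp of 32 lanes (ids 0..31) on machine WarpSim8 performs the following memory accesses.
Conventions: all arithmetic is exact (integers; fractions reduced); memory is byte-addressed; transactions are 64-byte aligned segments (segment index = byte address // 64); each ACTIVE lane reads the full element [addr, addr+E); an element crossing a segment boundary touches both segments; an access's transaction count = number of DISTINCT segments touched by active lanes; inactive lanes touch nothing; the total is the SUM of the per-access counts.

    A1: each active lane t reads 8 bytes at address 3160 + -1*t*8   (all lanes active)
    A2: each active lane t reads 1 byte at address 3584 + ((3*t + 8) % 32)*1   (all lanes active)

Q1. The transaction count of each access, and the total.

A1: 5 transactions
A2: 1 transaction

Answer: 5,1; total 6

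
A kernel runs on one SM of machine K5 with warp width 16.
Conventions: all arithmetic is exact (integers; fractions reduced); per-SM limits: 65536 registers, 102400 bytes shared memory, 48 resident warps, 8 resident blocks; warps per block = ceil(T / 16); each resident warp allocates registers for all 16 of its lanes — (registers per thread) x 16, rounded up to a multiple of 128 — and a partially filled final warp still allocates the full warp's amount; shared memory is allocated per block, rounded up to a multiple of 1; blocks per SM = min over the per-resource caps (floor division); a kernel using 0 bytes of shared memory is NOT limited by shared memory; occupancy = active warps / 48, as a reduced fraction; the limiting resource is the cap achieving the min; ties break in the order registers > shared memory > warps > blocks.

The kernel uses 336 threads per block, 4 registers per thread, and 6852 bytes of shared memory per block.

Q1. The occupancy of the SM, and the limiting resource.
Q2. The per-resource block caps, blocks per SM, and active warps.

Answer: occupancy 7/8, limited by warps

registers: 24 blocks
shared memory: 14 blocks
warps: 2 blocks
blocks: 8 blocks

Answer: 2 blocks, 42 active warps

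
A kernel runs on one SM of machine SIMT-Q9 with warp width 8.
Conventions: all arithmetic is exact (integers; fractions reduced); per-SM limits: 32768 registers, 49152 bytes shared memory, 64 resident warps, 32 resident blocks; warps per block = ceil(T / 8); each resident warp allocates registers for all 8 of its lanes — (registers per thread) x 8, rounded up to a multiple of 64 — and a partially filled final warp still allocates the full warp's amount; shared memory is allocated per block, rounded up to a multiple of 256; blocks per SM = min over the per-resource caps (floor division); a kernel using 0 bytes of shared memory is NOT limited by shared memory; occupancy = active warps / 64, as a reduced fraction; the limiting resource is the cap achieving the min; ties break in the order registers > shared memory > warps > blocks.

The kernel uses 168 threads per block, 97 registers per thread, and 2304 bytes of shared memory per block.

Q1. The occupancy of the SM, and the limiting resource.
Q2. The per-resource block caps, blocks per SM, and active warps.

Answer: occupancy 21/64, limited by registers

registers: 1 block
shared memory: 21 blocks
warps: 3 blocks
blocks: 32 blocks

Answer: 1 block, 21 active warps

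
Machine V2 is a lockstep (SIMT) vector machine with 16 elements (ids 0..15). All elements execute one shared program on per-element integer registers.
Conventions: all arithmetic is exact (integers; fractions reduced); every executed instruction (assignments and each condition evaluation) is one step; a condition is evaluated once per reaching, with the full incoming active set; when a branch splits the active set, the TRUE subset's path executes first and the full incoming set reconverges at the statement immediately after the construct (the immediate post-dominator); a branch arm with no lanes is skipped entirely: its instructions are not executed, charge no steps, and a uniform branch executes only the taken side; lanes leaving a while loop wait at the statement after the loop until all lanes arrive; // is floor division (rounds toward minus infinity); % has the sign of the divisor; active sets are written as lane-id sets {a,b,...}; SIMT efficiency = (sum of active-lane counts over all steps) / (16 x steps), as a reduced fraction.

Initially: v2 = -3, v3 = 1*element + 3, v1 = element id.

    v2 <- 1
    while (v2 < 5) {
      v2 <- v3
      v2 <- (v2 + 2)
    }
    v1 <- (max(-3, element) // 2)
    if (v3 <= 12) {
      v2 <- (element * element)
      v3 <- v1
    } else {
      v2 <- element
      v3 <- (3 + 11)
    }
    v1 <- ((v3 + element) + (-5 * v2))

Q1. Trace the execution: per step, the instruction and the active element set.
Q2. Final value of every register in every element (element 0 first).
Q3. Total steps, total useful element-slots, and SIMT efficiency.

step 0: v2 <- 1                      {0,1,2,3,4,5,6,7,8,9,10,11,12,13,14,15}
step 1: eval (v2 < 5)                {0,1,2,3,4,5,6,7,8,9,10,11,12,13,14,15}
step 2: v2 <- v3                     {0,1,2,3,4,5,6,7,8,9,10,11,12,13,14,15}
step 3: v2 <- (v2 + 2)               {0,1,2,3,4,5,6,7,8,9,10,11,12,13,14,15}
step 4: eval (v2 < 5)                {0,1,2,3,4,5,6,7,8,9,10,11,12,13,14,15}
step 5: v1 <- (max(-3, element) // 2) {0,1,2,3,4,5,6,7,8,9,10,11,12,13,14,15}
step 6: eval (v3 <= 12)              {0,1,2,3,4,5,6,7,8,9,10,11,12,13,14,15}
step 7: v2 <- (element * element)    {0,1,2,3,4,5,6,7,8,9}
step 8: v3 <- v1                     {0,1,2,3,4,5,6,7,8,9}
step 9: v2 <- element                {10,11,12,13,14,15}
step 10: v3 <- (3 + 11)               {10,11,12,13,14,15}
step 11: v1 <- ((v3 + element) + (-5 * v2)) {0,1,2,3,4,5,6,7,8,9,10,11,12,13,14,15}

Answer: 12 steps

v2: 0,1,4,9,16,25,36,49,64,81,10,11,12,13,14,15
v3: 0,0,1,1,2,2,3,3,4,4,14,14,14,14,14,14
v1: 0,-4,-17,-41,-74,-118,-171,-235,-308,-392,-26,-30,-34,-38,-42,-46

steps = 12; useful = 160; efficiency = 160/192 = 5/6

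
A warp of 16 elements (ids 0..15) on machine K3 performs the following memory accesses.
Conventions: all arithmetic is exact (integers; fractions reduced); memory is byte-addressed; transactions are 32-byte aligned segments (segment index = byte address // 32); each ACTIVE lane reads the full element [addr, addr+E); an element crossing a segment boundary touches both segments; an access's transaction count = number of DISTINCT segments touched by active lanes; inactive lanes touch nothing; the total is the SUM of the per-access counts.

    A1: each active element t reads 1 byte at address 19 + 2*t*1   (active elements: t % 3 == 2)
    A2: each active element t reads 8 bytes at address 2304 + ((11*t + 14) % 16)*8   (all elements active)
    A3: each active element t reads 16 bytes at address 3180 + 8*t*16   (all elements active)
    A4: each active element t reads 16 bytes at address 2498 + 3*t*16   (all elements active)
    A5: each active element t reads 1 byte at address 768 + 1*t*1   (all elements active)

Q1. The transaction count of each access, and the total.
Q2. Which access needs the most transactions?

A1: 2 transactions
A2: 4 transactions
A3: 16 transactions
A4: 24 transactions
A5: 1 transaction

Answer: 2,4,16,24,1; total 47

Answer: A4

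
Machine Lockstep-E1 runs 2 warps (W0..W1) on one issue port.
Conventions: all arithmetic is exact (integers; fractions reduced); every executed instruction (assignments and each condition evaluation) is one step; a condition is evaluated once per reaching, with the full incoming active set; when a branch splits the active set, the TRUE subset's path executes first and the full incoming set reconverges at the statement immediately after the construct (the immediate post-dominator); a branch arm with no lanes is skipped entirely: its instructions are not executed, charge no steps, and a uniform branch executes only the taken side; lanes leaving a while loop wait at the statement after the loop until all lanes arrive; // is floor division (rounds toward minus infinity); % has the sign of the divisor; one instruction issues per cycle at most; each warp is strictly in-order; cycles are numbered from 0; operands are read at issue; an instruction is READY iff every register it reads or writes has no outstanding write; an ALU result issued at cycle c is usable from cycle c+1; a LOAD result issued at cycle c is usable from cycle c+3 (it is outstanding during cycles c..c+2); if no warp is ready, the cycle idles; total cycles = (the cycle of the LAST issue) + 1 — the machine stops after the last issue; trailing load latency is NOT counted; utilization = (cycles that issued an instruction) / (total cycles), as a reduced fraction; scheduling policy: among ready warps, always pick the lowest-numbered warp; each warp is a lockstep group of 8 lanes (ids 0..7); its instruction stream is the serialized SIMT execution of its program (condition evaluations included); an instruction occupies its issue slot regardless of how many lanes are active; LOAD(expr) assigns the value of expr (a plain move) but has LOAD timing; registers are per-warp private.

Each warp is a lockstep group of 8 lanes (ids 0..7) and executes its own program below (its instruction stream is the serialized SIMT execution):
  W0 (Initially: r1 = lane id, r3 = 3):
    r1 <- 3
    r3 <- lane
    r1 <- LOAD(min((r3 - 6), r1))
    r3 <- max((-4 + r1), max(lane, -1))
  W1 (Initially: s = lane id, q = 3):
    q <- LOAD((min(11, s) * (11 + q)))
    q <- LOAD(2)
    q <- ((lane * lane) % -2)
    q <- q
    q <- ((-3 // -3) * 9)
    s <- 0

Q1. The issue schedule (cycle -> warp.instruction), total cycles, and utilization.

cycle 0: W0.I0
cycle 1: W0.I1
cycle 2: W0.I2
cycle 3: W1.I0
cycle 4: idle
cycle 5: W0.I3
cycle 6: W1.I1
cycle 7: idle
cycle 8: idle
cycle 9: W1.I2
cycle 10: W1.I3
cycle 11: W1.I4
cycle 12: W1.I5

Answer: 13 cycles, utilization 10/13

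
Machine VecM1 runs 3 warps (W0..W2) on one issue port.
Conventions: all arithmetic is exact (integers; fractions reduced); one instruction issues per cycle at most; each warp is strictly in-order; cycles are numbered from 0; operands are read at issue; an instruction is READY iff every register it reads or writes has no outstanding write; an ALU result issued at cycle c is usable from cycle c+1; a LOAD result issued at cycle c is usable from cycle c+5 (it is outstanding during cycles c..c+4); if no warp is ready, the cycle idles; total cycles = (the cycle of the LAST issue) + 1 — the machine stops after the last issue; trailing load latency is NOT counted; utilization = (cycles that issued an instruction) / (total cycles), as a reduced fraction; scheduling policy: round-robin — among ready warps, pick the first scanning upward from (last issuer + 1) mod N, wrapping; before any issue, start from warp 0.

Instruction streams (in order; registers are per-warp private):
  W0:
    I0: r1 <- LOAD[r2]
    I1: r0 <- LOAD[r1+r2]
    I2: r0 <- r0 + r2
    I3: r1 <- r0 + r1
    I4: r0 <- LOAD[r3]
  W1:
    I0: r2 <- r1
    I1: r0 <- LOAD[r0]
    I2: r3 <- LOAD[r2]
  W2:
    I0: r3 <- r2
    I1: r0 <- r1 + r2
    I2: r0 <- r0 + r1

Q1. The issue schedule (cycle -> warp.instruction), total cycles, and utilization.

cycle 0: W0.I0
cycle 1: W1.I0
cycle 2: W2.I0
cycle 3: W1.I1
cycle 4: W2.I1
cycle 5: W0.I1
cycle 6: W1.I2
cycle 7: W2.I2
cycle 8: idle
cycle 9: idle
cycle 10: W0.I2
cycle 11: W0.I3
cycle 12: W0.I4

Answer: 13 cycles, utilization 11/13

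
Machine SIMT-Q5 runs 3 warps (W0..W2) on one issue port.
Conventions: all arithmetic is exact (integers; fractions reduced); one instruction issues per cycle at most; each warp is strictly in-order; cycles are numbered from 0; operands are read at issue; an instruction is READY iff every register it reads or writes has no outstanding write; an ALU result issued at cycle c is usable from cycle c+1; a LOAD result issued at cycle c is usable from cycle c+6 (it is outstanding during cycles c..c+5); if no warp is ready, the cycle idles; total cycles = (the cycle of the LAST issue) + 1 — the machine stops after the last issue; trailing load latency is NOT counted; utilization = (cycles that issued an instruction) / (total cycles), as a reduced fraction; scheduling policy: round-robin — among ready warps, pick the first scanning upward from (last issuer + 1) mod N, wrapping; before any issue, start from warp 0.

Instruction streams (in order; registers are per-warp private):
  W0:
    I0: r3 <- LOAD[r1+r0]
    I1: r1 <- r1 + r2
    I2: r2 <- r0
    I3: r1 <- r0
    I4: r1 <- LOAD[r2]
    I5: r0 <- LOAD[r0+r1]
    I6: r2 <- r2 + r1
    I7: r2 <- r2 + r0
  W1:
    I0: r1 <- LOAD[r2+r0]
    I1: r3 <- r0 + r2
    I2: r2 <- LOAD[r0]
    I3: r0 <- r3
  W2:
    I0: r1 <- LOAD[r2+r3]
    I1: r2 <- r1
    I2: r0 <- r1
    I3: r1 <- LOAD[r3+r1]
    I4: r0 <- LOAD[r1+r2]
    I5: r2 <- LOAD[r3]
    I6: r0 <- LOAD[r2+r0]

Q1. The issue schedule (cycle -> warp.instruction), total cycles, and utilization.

cycle 0: W0.I0
cycle 1: W1.I0
cycle 2: W2.I0
cycle 3: W0.I1
cycle 4: W1.I1
cycle 5: W0.I2
cycle 6: W1.I2
cycle 7: W0.I3
cycle 8: W1.I3
cycle 9: W2.I1
cycle 10: W0.I4
cycle 11: W2.I2
cycle 12: W2.I3
cycle 13: idle
cycle 14: idle
cycle 15: idle
cycle 16: W0.I5
cycle 17: W0.I6
cycle 18: W2.I4
cycle 19: W2.I5
cycle 20: idle
cycle 21: idle
cycle 22: W0.I7
cycle 23: idle
cycle 24: idle
cycle 25: W2.I6

Answer: 26 cycles, utilization 19/26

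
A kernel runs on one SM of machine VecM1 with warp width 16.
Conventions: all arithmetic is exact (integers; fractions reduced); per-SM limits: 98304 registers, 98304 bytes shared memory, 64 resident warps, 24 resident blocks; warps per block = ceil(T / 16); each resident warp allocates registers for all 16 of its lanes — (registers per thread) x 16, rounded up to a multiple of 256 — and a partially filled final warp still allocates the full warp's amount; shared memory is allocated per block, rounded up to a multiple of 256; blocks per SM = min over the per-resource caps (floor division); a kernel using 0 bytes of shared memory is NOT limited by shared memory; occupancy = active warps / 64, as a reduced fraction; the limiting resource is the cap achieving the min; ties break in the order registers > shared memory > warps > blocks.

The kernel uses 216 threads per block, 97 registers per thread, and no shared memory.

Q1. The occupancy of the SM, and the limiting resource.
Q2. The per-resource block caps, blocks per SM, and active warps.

Answer: occupancy 21/32, limited by registers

registers: 3 blocks
shared memory: no limit (kernel uses none)
warps: 4 blocks
blocks: 24 blocks

Answer: 3 blocks, 42 active warps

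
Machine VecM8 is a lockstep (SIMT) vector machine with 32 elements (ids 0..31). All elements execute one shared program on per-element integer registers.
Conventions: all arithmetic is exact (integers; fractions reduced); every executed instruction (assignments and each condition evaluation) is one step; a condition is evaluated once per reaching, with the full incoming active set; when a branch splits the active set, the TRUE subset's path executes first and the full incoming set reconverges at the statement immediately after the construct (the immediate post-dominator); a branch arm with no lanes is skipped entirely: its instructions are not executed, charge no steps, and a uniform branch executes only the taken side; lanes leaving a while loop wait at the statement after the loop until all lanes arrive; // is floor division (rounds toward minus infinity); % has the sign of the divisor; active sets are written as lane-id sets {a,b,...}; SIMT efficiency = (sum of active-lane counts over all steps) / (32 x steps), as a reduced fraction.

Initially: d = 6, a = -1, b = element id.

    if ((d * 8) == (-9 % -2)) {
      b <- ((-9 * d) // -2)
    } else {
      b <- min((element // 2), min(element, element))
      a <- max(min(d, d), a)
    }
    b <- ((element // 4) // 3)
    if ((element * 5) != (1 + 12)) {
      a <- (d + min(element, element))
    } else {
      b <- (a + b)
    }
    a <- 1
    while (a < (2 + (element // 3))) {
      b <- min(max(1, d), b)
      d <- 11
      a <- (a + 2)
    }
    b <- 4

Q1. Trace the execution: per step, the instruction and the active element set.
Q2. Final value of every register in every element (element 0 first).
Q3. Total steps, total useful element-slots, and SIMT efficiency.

step 0: eval ((d * 8) == (-9 % -2))  {0,1,2,3,4,5,6,7,8,9,10,11,12,13,14,15,16,17,18,19,20,21,22,23,24,25,26,27,28,29,30,31}
step 1: b <- min((element // 2), min(element, element)) {0,1,2,3,4,5,6,7,8,9,10,11,12,13,14,15,16,17,18,19,20,21,22,23,24,25,26,27,28,29,30,31}
step 2: a <- max(min(d, d), a)       {0,1,2,3,4,5,6,7,8,9,10,11,12,13,14,15,16,17,18,19,20,21,22,23,24,25,26,27,28,29,30,31}
step 3: b <- ((element // 4) // 3)   {0,1,2,3,4,5,6,7,8,9,10,11,12,13,14,15,16,17,18,19,20,21,22,23,24,25,26,27,28,29,30,31}
step 4: eval ((element * 5) != (1 + 12)) {0,1,2,3,4,5,6,7,8,9,10,11,12,13,14,15,16,17,18,19,20,21,22,23,24,25,26,27,28,29,30,31}
step 5: a <- (d + min(element, element)) {0,1,2,3,4,5,6,7,8,9,10,11,12,13,14,15,16,17,18,19,20,21,22,23,24,25,26,27,28,29,30,31}
step 6: a <- 1                       {0,1,2,3,4,5,6,7,8,9,10,11,12,13,14,15,16,17,18,19,20,21,22,23,24,25,26,27,28,29,30,31}
step 7: eval (a < (2 + (element // 3))) {0,1,2,3,4,5,6,7,8,9,10,11,12,13,14,15,16,17,18,19,20,21,22,23,24,25,26,27,28,29,30,31}
step 8: b <- min(max(1, d), b)       {0,1,2,3,4,5,6,7,8,9,10,11,12,13,14,15,16,17,18,19,20,21,22,23,24,25,26,27,28,29,30,31}
step 9: d <- 11                      {0,1,2,3,4,5,6,7,8,9,10,11,12,13,14,15,16,17,18,19,20,21,22,23,24,25,26,27,28,29,30,31}
step 10: a <- (a + 2)                 {0,1,2,3,4,5,6,7,8,9,10,11,12,13,14,15,16,17,18,19,20,21,22,23,24,25,26,27,28,29,30,31}
step 11: eval (a < (2 + (element // 3))) {0,1,2,3,4,5,6,7,8,9,10,11,12,13,14,15,16,17,18,19,20,21,22,23,24,25,26,27,28,29,30,31}
step 12: b <- min(max(1, d), b)       {6,7,8,9,10,11,12,13,14,15,16,17,18,19,20,21,22,23,24,25,26,27,28,29,30,31}
step 13: d <- 11                      {6,7,8,9,10,11,12,13,14,15,16,17,18,19,20,21,22,23,24,25,26,27,28,29,30,31}
step 14: a <- (a + 2)                 {6,7,8,9,10,11,12,13,14,15,16,17,18,19,20,21,22,23,24,25,26,27,28,29,30,31}
step 15: eval (a < (2 + (element // 3))) {6,7,8,9,10,11,12,13,14,15,16,17,18,19,20,21,22,23,24,25,26,27,28,29,30,31}
step 16: b <- min(max(1, d), b)       {12,13,14,15,16,17,18,19,20,21,22,23,24,25,26,27,28,29,30,31}
step 17: d <- 11                      {12,13,14,15,16,17,18,19,20,21,22,23,24,25,26,27,28,29,30,31}
step 18: a <- (a + 2)                 {12,13,14,15,16,17,18,19,20,21,22,23,24,25,26,27,28,29,30,31}
step 19: eval (a < (2 + (element // 3))) {12,13,14,15,16,17,18,19,20,21,22,23,24,25,26,27,28,29,30,31}
step 20: b <- min(max(1, d), b)       {18,19,20,21,22,23,24,25,26,27,28,29,30,31}
step 21: d <- 11                      {18,19,20,21,22,23,24,25,26,27,28,29,30,31}
step 22: a <- (a + 2)                 {18,19,20,21,22,23,24,25,26,27,28,29,30,31}
step 23: eval (a < (2 + (element // 3))) {18,19,20,21,22,23,24,25,26,27,28,29,30,31}
step 24: b <- min(max(1, d), b)       {24,25,26,27,28,29,30,31}
step 25: d <- 11                      {24,25,26,27,28,29,30,31}
step 26: a <- (a + 2)                 {24,25,26,27,28,29,30,31}
step 27: eval (a < (2 + (element // 3))) {24,25,26,27,28,29,30,31}
step 28: b <- min(max(1, d), b)       {30,31}
step 29: d <- 11                      {30,31}
step 30: a <- (a + 2)                 {30,31}
step 31: eval (a < (2 + (element // 3))) {30,31}
step 32: b <- 4                       {0,1,2,3,4,5,6,7,8,9,10,11,12,13,14,15,16,17,18,19,20,21,22,23,24,25,26,27,28,29,30,31}

Answer: 33 steps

d: 11,11,11,11,11,11,11,11,11,11,11,11,11,11,11,11,11,11,11,11,11,11,11,11,11,11,11,11,11,11,11,11
a: 3,3,3,3,3,3,5,5,5,5,5,5,7,7,7,7,7,7,9,9,9,9,9,9,11,11,11,11,11,11,13,13
b: 4,4,4,4,4,4,4,4,4,4,4,4,4,4,4,4,4,4,4,4,4,4,4,4,4,4,4,4,4,4,4,4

steps = 33; useful = 696; efficiency = 696/1056 = 29/44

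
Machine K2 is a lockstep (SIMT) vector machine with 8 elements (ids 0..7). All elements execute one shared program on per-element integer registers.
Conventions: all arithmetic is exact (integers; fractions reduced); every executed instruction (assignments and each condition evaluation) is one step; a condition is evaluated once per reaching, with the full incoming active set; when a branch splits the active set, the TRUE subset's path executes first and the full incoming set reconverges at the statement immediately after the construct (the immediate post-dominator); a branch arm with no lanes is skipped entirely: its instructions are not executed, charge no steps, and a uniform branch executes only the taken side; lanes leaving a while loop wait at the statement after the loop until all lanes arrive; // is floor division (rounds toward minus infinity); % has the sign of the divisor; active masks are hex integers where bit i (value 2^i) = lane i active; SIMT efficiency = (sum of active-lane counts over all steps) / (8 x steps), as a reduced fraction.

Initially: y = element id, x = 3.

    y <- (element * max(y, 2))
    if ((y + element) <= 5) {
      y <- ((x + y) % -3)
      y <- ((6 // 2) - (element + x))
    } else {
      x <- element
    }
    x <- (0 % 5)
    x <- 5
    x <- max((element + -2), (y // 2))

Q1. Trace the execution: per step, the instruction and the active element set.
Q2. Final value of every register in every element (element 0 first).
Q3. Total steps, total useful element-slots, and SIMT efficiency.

step 0: y <- (element * max(y, 2))   0xff
step 1: eval ((y + element) <= 5)    0xff
step 2: y <- ((x + y) % -3)          0x03
step 3: y <- ((6 // 2) - (element + x)) 0x03
step 4: x <- element                 0xfc
step 5: x <- (0 % 5)                 0xff
step 6: x <- 5                       0xff
step 7: x <- max((element + -2), (y // 2)) 0xff

Answer: 8 steps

y: 0,-1,4,9,16,25,36,49
x: 0,-1,2,4,8,12,18,24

steps = 8; useful = 50; efficiency = 50/64 = 25/32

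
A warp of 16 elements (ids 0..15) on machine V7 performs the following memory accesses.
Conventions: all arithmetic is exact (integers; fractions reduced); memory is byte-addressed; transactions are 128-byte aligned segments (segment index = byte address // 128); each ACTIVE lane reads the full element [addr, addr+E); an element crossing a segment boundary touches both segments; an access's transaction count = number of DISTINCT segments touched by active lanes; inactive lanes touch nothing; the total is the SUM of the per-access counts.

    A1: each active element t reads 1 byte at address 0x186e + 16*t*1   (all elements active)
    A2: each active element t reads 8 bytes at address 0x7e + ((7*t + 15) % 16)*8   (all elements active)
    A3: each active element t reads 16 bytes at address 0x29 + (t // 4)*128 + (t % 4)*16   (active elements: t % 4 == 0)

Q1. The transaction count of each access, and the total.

A1: 3 transactions
A2: 2 transactions
A3: 4 transactions

Answer: 3,2,4; total 9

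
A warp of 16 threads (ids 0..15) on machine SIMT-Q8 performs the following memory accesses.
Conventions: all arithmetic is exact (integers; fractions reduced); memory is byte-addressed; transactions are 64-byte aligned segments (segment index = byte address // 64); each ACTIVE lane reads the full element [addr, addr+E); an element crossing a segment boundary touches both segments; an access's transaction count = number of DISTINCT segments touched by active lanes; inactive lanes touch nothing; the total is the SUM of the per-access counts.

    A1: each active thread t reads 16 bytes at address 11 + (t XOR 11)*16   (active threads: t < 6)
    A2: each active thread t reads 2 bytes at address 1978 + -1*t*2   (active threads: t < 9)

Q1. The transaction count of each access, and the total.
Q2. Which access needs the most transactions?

A1: 3 transactions
A2: 1 transaction

Answer: 3,1; total 4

Answer: A1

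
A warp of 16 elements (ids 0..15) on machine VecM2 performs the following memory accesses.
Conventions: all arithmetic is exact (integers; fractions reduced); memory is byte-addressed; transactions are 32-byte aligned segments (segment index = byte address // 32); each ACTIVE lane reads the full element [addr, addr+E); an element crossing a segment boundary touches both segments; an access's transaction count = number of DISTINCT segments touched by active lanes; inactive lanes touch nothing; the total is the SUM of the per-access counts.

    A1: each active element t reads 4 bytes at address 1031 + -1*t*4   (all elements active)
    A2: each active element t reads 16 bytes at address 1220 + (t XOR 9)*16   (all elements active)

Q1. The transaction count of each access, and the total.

A1: 3 transactions
A2: 9 transactions

Answer: 3,9; total 12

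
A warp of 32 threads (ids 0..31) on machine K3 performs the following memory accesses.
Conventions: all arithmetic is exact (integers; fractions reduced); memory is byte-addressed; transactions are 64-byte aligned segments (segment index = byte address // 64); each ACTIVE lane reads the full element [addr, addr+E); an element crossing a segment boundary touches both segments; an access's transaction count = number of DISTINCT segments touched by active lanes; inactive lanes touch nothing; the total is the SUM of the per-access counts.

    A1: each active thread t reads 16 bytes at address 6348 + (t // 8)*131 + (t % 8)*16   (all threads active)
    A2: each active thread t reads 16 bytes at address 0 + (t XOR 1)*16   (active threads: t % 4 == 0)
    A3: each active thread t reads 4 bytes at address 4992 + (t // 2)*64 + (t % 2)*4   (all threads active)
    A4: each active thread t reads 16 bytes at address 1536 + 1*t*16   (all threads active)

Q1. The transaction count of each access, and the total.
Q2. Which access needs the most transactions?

A1: 9 transactions
A2: 8 transactions
A3: 16 transactions
A4: 8 transactions

Answer: 9,8,16,8; total 41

Answer: A3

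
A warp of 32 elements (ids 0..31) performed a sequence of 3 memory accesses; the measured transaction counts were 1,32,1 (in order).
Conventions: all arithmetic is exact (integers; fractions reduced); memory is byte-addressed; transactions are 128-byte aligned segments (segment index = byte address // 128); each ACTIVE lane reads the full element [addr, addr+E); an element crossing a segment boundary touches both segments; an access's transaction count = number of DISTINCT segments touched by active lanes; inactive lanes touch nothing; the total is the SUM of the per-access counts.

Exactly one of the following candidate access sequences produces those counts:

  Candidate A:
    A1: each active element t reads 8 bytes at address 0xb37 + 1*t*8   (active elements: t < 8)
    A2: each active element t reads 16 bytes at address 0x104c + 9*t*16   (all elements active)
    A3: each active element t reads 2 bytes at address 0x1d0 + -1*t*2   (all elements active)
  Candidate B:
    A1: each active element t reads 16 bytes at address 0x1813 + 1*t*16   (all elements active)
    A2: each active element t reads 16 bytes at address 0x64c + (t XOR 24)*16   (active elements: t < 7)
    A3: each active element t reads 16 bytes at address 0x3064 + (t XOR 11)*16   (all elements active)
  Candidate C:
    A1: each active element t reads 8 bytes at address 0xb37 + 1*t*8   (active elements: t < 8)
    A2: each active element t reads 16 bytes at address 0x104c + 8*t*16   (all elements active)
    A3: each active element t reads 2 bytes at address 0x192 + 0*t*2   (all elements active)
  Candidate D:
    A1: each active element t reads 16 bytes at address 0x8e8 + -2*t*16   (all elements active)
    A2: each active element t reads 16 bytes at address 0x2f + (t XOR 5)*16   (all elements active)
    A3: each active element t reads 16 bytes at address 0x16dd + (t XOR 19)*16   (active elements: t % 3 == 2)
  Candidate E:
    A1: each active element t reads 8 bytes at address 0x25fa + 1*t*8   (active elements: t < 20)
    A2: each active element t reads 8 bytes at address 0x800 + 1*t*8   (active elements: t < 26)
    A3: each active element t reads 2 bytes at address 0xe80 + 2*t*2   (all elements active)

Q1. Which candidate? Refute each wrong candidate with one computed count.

A: A2 gives 36 transactions, not 32
B: A1 gives 5 transactions, not 1
D: A1 gives 8 transactions, not 1
E: A1 gives 3 transactions, not 1
C: all counts match (1,32,1)

Answer: C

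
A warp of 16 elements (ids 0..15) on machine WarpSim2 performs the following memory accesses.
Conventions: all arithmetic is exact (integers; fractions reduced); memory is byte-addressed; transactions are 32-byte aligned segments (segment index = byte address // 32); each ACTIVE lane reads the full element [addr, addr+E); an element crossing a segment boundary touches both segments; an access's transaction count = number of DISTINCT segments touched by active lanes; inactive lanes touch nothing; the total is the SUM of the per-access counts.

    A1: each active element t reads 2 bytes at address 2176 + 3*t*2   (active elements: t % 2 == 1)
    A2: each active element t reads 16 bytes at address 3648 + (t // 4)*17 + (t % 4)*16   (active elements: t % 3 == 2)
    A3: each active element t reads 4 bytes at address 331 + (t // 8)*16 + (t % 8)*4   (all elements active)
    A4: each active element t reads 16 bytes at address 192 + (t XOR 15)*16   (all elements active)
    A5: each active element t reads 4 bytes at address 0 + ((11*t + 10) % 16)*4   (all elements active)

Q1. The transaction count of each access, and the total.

A1: 3 transactions
A2: 3 transactions
A3: 2 transactions
A4: 8 transactions
A5: 2 transactions

Answer: 3,3,2,8,2; total 18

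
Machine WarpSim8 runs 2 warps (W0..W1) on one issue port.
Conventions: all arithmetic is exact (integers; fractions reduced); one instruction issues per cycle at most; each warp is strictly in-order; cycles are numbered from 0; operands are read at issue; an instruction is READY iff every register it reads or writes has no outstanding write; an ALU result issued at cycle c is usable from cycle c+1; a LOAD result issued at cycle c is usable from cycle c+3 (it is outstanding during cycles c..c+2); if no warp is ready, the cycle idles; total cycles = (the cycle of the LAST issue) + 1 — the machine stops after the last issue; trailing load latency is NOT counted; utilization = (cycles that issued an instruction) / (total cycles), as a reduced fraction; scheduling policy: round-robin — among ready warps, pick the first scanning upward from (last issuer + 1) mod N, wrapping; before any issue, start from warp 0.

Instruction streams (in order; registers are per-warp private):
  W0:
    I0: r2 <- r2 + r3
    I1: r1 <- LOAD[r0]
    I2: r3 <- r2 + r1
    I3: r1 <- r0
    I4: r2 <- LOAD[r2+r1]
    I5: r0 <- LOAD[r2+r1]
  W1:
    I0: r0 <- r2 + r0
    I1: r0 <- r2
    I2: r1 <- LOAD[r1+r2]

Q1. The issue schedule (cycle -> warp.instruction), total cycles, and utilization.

cycle 0: W0.I0
cycle 1: W1.I0
cycle 2: W0.I1
cycle 3: W1.I1
cycle 4: W1.I2
cycle 5: W0.I2
cycle 6: W0.I3
cycle 7: W0.I4
cycle 8: idle
cycle 9: idle
cycle 10: W0.I5

Answer: 11 cycles, utilization 9/11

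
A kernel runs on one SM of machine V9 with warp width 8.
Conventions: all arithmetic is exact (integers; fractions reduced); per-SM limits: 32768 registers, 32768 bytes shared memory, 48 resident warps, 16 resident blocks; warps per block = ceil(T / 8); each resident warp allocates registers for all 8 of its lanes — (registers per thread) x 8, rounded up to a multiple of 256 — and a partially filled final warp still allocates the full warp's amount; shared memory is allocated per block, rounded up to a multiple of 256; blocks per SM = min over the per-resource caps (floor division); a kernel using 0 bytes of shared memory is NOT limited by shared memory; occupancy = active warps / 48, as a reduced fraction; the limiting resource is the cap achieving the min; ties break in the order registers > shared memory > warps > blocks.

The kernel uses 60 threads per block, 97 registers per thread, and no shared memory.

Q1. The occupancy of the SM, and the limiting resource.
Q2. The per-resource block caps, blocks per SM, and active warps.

Answer: occupancy 2/3, limited by registers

registers: 4 blocks
shared memory: no limit (kernel uses none)
warps: 6 blocks
blocks: 16 blocks

Answer: 4 blocks, 32 active warps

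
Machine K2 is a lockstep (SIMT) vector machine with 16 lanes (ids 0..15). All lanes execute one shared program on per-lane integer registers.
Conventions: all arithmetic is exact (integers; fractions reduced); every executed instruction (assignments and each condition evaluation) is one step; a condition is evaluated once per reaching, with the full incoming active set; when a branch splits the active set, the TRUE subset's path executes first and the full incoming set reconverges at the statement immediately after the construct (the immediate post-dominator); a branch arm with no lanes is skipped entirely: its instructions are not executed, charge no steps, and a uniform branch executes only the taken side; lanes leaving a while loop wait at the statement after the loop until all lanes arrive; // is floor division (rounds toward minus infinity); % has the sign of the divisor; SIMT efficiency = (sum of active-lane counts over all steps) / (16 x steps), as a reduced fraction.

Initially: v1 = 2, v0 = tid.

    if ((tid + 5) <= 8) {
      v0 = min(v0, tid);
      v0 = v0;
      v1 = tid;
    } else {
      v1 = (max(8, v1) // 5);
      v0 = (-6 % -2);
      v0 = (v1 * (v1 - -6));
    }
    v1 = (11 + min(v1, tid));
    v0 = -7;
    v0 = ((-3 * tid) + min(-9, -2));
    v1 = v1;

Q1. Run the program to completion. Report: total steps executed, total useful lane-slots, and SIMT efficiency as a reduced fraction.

Answer: 11 steps, 128 useful, 8/11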